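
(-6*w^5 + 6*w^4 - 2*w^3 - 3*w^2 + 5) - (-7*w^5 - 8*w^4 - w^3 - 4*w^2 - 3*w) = w^5 + 14*w^4 - w^3 + w^2 + 3*w + 5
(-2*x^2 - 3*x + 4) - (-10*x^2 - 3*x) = 8*x^2 + 4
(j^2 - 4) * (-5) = 20 - 5*j^2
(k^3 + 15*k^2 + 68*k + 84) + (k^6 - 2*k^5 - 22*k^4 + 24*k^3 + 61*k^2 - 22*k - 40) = k^6 - 2*k^5 - 22*k^4 + 25*k^3 + 76*k^2 + 46*k + 44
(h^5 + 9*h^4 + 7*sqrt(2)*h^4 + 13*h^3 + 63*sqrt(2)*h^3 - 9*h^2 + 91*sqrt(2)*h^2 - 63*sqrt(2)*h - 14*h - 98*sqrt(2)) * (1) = h^5 + 9*h^4 + 7*sqrt(2)*h^4 + 13*h^3 + 63*sqrt(2)*h^3 - 9*h^2 + 91*sqrt(2)*h^2 - 63*sqrt(2)*h - 14*h - 98*sqrt(2)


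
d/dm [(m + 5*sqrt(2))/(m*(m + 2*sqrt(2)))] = (-m^2 - 10*sqrt(2)*m - 20)/(m^2*(m^2 + 4*sqrt(2)*m + 8))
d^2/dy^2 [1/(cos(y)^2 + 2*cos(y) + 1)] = 2*(cos(y) - cos(2*y) + 2)/(cos(y) + 1)^4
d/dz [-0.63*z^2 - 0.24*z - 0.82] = -1.26*z - 0.24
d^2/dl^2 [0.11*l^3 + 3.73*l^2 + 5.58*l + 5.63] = 0.66*l + 7.46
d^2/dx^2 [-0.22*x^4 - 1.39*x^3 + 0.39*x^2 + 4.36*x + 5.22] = -2.64*x^2 - 8.34*x + 0.78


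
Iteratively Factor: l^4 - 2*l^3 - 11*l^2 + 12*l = (l - 4)*(l^3 + 2*l^2 - 3*l) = l*(l - 4)*(l^2 + 2*l - 3) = l*(l - 4)*(l - 1)*(l + 3)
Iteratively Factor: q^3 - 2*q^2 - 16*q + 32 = (q + 4)*(q^2 - 6*q + 8) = (q - 2)*(q + 4)*(q - 4)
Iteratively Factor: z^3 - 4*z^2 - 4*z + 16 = (z + 2)*(z^2 - 6*z + 8) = (z - 4)*(z + 2)*(z - 2)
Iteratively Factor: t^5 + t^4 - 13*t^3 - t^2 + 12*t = (t - 1)*(t^4 + 2*t^3 - 11*t^2 - 12*t) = (t - 1)*(t + 1)*(t^3 + t^2 - 12*t) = (t - 3)*(t - 1)*(t + 1)*(t^2 + 4*t) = (t - 3)*(t - 1)*(t + 1)*(t + 4)*(t)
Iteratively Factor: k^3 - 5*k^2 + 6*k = (k - 2)*(k^2 - 3*k) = k*(k - 2)*(k - 3)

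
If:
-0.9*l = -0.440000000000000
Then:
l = 0.49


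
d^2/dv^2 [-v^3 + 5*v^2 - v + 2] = 10 - 6*v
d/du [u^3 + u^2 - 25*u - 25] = 3*u^2 + 2*u - 25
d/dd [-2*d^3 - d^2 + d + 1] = -6*d^2 - 2*d + 1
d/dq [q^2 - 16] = 2*q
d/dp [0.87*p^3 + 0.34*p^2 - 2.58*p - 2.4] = 2.61*p^2 + 0.68*p - 2.58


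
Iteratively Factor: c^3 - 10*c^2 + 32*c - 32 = (c - 4)*(c^2 - 6*c + 8) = (c - 4)*(c - 2)*(c - 4)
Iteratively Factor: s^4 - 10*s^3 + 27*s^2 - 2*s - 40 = (s + 1)*(s^3 - 11*s^2 + 38*s - 40) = (s - 2)*(s + 1)*(s^2 - 9*s + 20) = (s - 5)*(s - 2)*(s + 1)*(s - 4)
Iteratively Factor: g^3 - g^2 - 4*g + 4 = (g - 1)*(g^2 - 4) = (g - 1)*(g + 2)*(g - 2)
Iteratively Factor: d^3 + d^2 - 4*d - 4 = (d + 2)*(d^2 - d - 2) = (d + 1)*(d + 2)*(d - 2)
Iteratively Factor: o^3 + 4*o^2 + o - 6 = (o + 3)*(o^2 + o - 2) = (o + 2)*(o + 3)*(o - 1)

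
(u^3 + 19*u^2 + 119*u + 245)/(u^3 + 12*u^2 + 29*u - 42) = (u^2 + 12*u + 35)/(u^2 + 5*u - 6)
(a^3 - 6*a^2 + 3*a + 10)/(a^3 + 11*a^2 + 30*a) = (a^3 - 6*a^2 + 3*a + 10)/(a*(a^2 + 11*a + 30))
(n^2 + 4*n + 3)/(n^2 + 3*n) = (n + 1)/n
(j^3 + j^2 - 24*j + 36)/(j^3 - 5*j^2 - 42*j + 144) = (j - 2)/(j - 8)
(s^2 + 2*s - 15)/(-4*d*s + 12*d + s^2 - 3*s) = (s + 5)/(-4*d + s)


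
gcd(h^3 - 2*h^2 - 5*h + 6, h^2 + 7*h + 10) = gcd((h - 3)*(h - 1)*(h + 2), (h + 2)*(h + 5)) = h + 2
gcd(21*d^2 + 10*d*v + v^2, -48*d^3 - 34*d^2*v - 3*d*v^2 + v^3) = 3*d + v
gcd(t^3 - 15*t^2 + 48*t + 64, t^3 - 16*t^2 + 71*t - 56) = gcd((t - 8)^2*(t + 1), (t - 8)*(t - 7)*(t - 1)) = t - 8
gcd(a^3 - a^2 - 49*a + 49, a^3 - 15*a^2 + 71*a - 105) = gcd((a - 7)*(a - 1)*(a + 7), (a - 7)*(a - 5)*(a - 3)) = a - 7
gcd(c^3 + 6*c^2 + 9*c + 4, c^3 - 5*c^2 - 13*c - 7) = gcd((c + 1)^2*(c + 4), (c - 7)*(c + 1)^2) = c^2 + 2*c + 1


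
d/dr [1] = 0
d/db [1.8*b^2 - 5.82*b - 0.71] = 3.6*b - 5.82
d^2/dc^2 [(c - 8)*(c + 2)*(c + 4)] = 6*c - 4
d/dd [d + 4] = 1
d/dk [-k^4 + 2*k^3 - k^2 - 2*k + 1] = -4*k^3 + 6*k^2 - 2*k - 2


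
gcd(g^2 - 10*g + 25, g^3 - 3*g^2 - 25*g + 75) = g - 5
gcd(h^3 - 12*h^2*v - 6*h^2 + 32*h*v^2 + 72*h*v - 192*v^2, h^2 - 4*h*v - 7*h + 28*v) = -h + 4*v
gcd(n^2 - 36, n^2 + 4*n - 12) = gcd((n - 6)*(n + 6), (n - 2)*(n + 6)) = n + 6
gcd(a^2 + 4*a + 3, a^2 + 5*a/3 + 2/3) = a + 1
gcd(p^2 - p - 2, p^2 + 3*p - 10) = p - 2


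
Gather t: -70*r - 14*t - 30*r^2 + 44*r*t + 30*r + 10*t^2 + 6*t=-30*r^2 - 40*r + 10*t^2 + t*(44*r - 8)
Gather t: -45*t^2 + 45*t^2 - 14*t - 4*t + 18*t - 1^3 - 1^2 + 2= 0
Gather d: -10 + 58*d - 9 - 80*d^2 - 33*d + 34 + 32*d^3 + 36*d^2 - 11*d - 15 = 32*d^3 - 44*d^2 + 14*d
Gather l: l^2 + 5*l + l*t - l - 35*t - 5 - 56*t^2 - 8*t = l^2 + l*(t + 4) - 56*t^2 - 43*t - 5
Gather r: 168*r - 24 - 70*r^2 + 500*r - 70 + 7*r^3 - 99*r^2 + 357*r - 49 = 7*r^3 - 169*r^2 + 1025*r - 143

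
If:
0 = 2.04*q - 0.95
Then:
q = 0.47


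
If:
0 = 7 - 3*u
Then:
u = 7/3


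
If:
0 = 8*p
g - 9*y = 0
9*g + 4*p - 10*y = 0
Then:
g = 0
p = 0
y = 0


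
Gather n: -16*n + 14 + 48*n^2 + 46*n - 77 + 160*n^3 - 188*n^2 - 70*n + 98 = 160*n^3 - 140*n^2 - 40*n + 35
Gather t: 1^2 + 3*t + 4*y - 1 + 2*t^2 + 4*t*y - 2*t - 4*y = 2*t^2 + t*(4*y + 1)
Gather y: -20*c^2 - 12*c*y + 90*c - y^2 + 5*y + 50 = -20*c^2 + 90*c - y^2 + y*(5 - 12*c) + 50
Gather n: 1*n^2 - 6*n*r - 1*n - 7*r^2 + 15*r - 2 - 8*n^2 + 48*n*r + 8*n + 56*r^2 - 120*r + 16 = -7*n^2 + n*(42*r + 7) + 49*r^2 - 105*r + 14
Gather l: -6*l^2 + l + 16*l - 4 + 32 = -6*l^2 + 17*l + 28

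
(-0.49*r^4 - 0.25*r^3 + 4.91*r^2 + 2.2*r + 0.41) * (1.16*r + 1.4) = -0.5684*r^5 - 0.976*r^4 + 5.3456*r^3 + 9.426*r^2 + 3.5556*r + 0.574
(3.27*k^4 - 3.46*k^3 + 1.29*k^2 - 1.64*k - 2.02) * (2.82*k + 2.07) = 9.2214*k^5 - 2.9883*k^4 - 3.5244*k^3 - 1.9545*k^2 - 9.0912*k - 4.1814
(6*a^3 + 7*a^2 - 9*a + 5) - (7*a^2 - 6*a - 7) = 6*a^3 - 3*a + 12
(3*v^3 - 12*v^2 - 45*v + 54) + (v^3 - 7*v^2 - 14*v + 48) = 4*v^3 - 19*v^2 - 59*v + 102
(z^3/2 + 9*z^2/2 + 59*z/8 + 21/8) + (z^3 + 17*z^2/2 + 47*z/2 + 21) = 3*z^3/2 + 13*z^2 + 247*z/8 + 189/8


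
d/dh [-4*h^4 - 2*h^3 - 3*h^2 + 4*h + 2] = -16*h^3 - 6*h^2 - 6*h + 4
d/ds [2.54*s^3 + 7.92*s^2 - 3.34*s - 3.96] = 7.62*s^2 + 15.84*s - 3.34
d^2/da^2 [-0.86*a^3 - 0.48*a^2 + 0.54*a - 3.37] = -5.16*a - 0.96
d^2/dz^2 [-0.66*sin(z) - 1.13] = 0.66*sin(z)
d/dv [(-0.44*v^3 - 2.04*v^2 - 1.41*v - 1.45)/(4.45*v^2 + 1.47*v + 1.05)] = (-1.958*v^4 - 1.2936*v^3 + 1.8897*v^2 + 8.621*v + 0.651)/(19.8025*v^4 + 13.083*v^3 + 11.5059*v^2 + 3.087*v + 1.1025)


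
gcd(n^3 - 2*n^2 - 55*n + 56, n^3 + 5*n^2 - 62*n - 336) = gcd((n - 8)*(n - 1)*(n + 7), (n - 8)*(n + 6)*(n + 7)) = n^2 - n - 56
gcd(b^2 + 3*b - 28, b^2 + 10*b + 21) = b + 7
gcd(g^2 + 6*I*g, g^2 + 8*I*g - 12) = g + 6*I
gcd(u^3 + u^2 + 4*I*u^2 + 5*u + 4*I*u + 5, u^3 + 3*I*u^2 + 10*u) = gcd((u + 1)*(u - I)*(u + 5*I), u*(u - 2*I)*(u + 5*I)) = u + 5*I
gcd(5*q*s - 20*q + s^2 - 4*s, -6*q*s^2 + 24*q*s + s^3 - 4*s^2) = s - 4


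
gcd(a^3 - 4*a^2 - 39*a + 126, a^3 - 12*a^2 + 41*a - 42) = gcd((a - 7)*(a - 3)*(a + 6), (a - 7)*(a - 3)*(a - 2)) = a^2 - 10*a + 21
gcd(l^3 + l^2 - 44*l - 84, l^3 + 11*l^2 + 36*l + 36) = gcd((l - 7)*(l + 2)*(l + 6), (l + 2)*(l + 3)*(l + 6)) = l^2 + 8*l + 12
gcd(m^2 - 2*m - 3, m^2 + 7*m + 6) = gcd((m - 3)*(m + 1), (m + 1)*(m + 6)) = m + 1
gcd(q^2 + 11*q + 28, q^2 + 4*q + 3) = 1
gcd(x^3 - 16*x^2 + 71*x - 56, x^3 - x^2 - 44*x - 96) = x - 8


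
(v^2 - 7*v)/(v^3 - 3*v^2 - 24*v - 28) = v/(v^2 + 4*v + 4)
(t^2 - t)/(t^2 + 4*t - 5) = t/(t + 5)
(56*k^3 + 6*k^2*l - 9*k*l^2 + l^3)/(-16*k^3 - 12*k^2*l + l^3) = (-7*k + l)/(2*k + l)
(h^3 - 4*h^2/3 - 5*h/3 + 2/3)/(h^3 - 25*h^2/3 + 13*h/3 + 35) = (3*h^3 - 4*h^2 - 5*h + 2)/(3*h^3 - 25*h^2 + 13*h + 105)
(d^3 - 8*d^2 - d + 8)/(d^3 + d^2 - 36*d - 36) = (d^2 - 9*d + 8)/(d^2 - 36)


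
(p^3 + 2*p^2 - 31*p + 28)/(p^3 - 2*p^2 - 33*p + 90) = (p^3 + 2*p^2 - 31*p + 28)/(p^3 - 2*p^2 - 33*p + 90)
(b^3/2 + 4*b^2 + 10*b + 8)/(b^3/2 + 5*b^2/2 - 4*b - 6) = (b^3 + 8*b^2 + 20*b + 16)/(b^3 + 5*b^2 - 8*b - 12)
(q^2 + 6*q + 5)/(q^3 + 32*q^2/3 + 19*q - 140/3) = 3*(q + 1)/(3*q^2 + 17*q - 28)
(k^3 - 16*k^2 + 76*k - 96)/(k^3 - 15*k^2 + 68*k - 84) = (k - 8)/(k - 7)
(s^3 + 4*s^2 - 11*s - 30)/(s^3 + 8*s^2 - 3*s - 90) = (s + 2)/(s + 6)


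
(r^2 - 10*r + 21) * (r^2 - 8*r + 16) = r^4 - 18*r^3 + 117*r^2 - 328*r + 336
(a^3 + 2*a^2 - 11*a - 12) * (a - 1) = a^4 + a^3 - 13*a^2 - a + 12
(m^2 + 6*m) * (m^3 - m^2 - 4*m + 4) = m^5 + 5*m^4 - 10*m^3 - 20*m^2 + 24*m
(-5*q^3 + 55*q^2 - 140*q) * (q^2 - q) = -5*q^5 + 60*q^4 - 195*q^3 + 140*q^2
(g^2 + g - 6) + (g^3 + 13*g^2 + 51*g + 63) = g^3 + 14*g^2 + 52*g + 57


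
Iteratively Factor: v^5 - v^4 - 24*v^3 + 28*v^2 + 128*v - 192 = (v + 3)*(v^4 - 4*v^3 - 12*v^2 + 64*v - 64) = (v - 2)*(v + 3)*(v^3 - 2*v^2 - 16*v + 32) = (v - 2)^2*(v + 3)*(v^2 - 16) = (v - 4)*(v - 2)^2*(v + 3)*(v + 4)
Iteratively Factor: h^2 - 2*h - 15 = (h + 3)*(h - 5)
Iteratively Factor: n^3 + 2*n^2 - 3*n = (n)*(n^2 + 2*n - 3) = n*(n - 1)*(n + 3)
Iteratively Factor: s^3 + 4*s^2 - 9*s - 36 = (s - 3)*(s^2 + 7*s + 12) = (s - 3)*(s + 3)*(s + 4)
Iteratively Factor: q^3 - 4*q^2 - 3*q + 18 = (q - 3)*(q^2 - q - 6) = (q - 3)^2*(q + 2)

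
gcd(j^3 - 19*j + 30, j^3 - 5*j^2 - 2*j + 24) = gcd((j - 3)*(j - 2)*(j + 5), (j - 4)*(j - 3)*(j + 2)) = j - 3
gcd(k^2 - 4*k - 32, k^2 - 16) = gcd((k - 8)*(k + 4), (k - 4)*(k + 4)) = k + 4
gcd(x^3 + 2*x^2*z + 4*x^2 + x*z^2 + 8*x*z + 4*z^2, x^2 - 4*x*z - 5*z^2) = x + z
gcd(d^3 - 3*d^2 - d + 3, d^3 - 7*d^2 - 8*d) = d + 1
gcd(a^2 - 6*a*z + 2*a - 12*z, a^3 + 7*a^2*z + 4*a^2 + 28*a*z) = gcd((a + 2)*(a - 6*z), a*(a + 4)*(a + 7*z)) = 1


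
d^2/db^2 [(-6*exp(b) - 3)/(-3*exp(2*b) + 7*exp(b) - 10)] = (54*exp(4*b) + 234*exp(3*b) - 1269*exp(2*b) + 207*exp(b) + 810)*exp(b)/(27*exp(6*b) - 189*exp(5*b) + 711*exp(4*b) - 1603*exp(3*b) + 2370*exp(2*b) - 2100*exp(b) + 1000)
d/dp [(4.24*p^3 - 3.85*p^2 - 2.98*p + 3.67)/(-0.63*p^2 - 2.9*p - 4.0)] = (-2.6712*p^4 - 24.592*p^3 - 41.5924*p^2 + 35.4242*p + 22.563)/(0.3969*p^4 + 3.654*p^3 + 13.45*p^2 + 23.2*p + 16.0)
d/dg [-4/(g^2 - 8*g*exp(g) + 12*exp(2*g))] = 8*(-4*g*exp(g) + g + 12*exp(2*g) - 4*exp(g))/(g^2 - 8*g*exp(g) + 12*exp(2*g))^2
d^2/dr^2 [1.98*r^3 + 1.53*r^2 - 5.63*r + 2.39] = 11.88*r + 3.06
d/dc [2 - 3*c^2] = -6*c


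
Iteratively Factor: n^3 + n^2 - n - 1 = (n + 1)*(n^2 - 1) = (n - 1)*(n + 1)*(n + 1)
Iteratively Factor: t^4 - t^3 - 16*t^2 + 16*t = (t - 1)*(t^3 - 16*t) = (t - 4)*(t - 1)*(t^2 + 4*t) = t*(t - 4)*(t - 1)*(t + 4)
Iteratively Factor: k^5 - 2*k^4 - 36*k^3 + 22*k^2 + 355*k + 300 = (k - 5)*(k^4 + 3*k^3 - 21*k^2 - 83*k - 60) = (k - 5)^2*(k^3 + 8*k^2 + 19*k + 12) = (k - 5)^2*(k + 4)*(k^2 + 4*k + 3) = (k - 5)^2*(k + 3)*(k + 4)*(k + 1)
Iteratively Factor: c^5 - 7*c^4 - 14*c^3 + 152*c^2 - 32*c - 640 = (c + 4)*(c^4 - 11*c^3 + 30*c^2 + 32*c - 160) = (c - 4)*(c + 4)*(c^3 - 7*c^2 + 2*c + 40) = (c - 4)*(c + 2)*(c + 4)*(c^2 - 9*c + 20) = (c - 5)*(c - 4)*(c + 2)*(c + 4)*(c - 4)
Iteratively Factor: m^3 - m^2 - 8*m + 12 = (m - 2)*(m^2 + m - 6) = (m - 2)^2*(m + 3)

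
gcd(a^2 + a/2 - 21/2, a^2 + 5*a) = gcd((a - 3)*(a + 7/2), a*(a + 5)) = 1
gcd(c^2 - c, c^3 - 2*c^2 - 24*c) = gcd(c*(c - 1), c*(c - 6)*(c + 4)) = c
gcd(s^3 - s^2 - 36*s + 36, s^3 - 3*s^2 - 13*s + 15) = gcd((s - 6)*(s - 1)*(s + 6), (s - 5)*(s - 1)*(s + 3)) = s - 1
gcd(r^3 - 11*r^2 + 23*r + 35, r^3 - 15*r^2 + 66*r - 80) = r - 5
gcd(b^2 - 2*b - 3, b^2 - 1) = b + 1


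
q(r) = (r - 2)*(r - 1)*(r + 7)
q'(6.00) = 137.00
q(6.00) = 260.00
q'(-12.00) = 317.00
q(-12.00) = -910.00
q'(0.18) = -17.46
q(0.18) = 10.72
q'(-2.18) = -22.18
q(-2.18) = 64.07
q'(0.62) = -12.89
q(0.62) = 4.00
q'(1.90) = 7.03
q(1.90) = -0.80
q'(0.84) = -10.16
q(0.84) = 1.46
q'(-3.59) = -9.06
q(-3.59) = 87.49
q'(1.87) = 6.45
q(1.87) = -1.00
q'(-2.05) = -22.79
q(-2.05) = 61.14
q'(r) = (r - 2)*(r - 1) + (r - 2)*(r + 7) + (r - 1)*(r + 7) = 3*r^2 + 8*r - 19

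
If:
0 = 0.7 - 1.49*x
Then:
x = 0.47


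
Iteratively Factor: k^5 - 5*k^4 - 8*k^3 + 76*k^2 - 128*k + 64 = (k - 1)*(k^4 - 4*k^3 - 12*k^2 + 64*k - 64) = (k - 2)*(k - 1)*(k^3 - 2*k^2 - 16*k + 32) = (k - 2)^2*(k - 1)*(k^2 - 16) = (k - 4)*(k - 2)^2*(k - 1)*(k + 4)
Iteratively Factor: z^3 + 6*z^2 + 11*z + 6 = (z + 2)*(z^2 + 4*z + 3) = (z + 1)*(z + 2)*(z + 3)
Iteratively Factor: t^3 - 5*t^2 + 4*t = (t - 1)*(t^2 - 4*t) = t*(t - 1)*(t - 4)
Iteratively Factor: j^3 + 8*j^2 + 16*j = (j + 4)*(j^2 + 4*j) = j*(j + 4)*(j + 4)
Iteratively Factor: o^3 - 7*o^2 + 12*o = (o - 4)*(o^2 - 3*o) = (o - 4)*(o - 3)*(o)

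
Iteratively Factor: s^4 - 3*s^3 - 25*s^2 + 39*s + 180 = (s - 5)*(s^3 + 2*s^2 - 15*s - 36) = (s - 5)*(s - 4)*(s^2 + 6*s + 9) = (s - 5)*(s - 4)*(s + 3)*(s + 3)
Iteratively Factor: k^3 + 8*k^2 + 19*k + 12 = (k + 3)*(k^2 + 5*k + 4) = (k + 1)*(k + 3)*(k + 4)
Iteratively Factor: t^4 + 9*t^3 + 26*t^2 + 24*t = (t + 2)*(t^3 + 7*t^2 + 12*t) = t*(t + 2)*(t^2 + 7*t + 12) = t*(t + 2)*(t + 3)*(t + 4)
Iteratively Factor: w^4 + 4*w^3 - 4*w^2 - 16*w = (w - 2)*(w^3 + 6*w^2 + 8*w) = (w - 2)*(w + 2)*(w^2 + 4*w) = (w - 2)*(w + 2)*(w + 4)*(w)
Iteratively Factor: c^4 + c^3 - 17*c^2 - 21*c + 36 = (c + 3)*(c^3 - 2*c^2 - 11*c + 12) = (c - 4)*(c + 3)*(c^2 + 2*c - 3) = (c - 4)*(c + 3)^2*(c - 1)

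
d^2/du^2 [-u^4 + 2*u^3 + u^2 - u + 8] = -12*u^2 + 12*u + 2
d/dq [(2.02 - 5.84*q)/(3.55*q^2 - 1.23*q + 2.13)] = (20.732*q^2 - 14.342*q - 9.9546)/(12.6025*q^4 - 8.733*q^3 + 16.6359*q^2 - 5.2398*q + 4.5369)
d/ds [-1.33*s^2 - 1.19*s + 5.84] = -2.66*s - 1.19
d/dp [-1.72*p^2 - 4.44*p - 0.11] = -3.44*p - 4.44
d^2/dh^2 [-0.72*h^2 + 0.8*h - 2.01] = -1.44000000000000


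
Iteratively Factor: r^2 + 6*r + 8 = (r + 4)*(r + 2)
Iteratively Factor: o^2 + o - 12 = (o - 3)*(o + 4)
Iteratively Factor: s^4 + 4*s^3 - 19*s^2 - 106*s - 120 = (s + 2)*(s^3 + 2*s^2 - 23*s - 60) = (s - 5)*(s + 2)*(s^2 + 7*s + 12) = (s - 5)*(s + 2)*(s + 4)*(s + 3)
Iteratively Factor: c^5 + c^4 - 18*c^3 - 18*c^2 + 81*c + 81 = (c + 3)*(c^4 - 2*c^3 - 12*c^2 + 18*c + 27) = (c - 3)*(c + 3)*(c^3 + c^2 - 9*c - 9) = (c - 3)^2*(c + 3)*(c^2 + 4*c + 3) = (c - 3)^2*(c + 1)*(c + 3)*(c + 3)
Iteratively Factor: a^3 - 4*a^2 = (a)*(a^2 - 4*a) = a*(a - 4)*(a)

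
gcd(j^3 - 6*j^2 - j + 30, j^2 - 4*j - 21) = 1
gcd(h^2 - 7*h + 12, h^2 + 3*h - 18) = h - 3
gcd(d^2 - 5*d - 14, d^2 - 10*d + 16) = 1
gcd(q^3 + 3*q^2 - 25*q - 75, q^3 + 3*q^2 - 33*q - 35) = q - 5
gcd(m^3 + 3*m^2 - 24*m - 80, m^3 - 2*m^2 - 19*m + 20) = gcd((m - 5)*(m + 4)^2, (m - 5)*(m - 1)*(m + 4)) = m^2 - m - 20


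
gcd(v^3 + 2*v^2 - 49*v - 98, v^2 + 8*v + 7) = v + 7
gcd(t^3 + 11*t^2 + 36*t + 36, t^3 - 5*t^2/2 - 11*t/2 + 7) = t + 2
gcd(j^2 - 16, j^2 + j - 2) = 1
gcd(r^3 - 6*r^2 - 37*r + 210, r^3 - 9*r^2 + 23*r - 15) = r - 5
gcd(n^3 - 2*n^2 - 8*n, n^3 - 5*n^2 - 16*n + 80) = n - 4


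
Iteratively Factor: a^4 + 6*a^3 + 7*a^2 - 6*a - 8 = (a + 4)*(a^3 + 2*a^2 - a - 2) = (a + 1)*(a + 4)*(a^2 + a - 2) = (a + 1)*(a + 2)*(a + 4)*(a - 1)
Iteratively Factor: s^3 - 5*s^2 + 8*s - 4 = (s - 2)*(s^2 - 3*s + 2) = (s - 2)^2*(s - 1)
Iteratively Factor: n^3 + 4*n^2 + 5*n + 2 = (n + 2)*(n^2 + 2*n + 1) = (n + 1)*(n + 2)*(n + 1)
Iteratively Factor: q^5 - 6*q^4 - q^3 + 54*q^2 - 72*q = (q)*(q^4 - 6*q^3 - q^2 + 54*q - 72) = q*(q - 4)*(q^3 - 2*q^2 - 9*q + 18) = q*(q - 4)*(q + 3)*(q^2 - 5*q + 6) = q*(q - 4)*(q - 3)*(q + 3)*(q - 2)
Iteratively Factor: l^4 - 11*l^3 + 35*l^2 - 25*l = (l - 5)*(l^3 - 6*l^2 + 5*l) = (l - 5)*(l - 1)*(l^2 - 5*l) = (l - 5)^2*(l - 1)*(l)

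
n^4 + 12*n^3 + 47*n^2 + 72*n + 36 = (n + 1)*(n + 2)*(n + 3)*(n + 6)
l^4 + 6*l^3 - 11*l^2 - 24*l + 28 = (l - 2)*(l - 1)*(l + 2)*(l + 7)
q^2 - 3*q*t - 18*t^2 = (q - 6*t)*(q + 3*t)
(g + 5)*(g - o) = g^2 - g*o + 5*g - 5*o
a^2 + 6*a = a*(a + 6)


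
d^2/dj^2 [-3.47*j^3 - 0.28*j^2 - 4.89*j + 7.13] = -20.82*j - 0.56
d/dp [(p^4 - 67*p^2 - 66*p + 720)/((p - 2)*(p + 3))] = (2*p^5 + 3*p^4 - 24*p^3 - p^2 - 636*p - 324)/(p^4 + 2*p^3 - 11*p^2 - 12*p + 36)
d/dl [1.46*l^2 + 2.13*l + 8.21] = 2.92*l + 2.13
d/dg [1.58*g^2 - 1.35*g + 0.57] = 3.16*g - 1.35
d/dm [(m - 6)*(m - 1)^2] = (m - 1)*(3*m - 13)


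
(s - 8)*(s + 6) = s^2 - 2*s - 48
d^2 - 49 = (d - 7)*(d + 7)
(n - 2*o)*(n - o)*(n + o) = n^3 - 2*n^2*o - n*o^2 + 2*o^3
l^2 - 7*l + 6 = (l - 6)*(l - 1)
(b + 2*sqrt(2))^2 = b^2 + 4*sqrt(2)*b + 8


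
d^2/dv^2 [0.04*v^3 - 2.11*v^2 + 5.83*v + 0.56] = 0.24*v - 4.22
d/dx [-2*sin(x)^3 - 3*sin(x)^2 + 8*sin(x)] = 2*(-3*sin(x)^2 - 3*sin(x) + 4)*cos(x)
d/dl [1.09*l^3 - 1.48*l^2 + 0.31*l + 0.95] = 3.27*l^2 - 2.96*l + 0.31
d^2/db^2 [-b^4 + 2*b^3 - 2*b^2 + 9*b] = -12*b^2 + 12*b - 4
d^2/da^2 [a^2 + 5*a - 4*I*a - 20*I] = 2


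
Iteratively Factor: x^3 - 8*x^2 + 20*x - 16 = (x - 2)*(x^2 - 6*x + 8) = (x - 2)^2*(x - 4)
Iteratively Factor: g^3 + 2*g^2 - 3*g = (g + 3)*(g^2 - g) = (g - 1)*(g + 3)*(g)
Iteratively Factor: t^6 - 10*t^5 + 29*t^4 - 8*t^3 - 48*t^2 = (t - 4)*(t^5 - 6*t^4 + 5*t^3 + 12*t^2) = (t - 4)*(t + 1)*(t^4 - 7*t^3 + 12*t^2) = t*(t - 4)*(t + 1)*(t^3 - 7*t^2 + 12*t) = t^2*(t - 4)*(t + 1)*(t^2 - 7*t + 12) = t^2*(t - 4)^2*(t + 1)*(t - 3)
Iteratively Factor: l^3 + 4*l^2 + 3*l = (l)*(l^2 + 4*l + 3) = l*(l + 1)*(l + 3)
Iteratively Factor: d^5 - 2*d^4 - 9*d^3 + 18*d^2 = (d - 3)*(d^4 + d^3 - 6*d^2) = d*(d - 3)*(d^3 + d^2 - 6*d) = d*(d - 3)*(d - 2)*(d^2 + 3*d) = d*(d - 3)*(d - 2)*(d + 3)*(d)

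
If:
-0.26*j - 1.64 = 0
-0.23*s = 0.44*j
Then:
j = -6.31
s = 12.07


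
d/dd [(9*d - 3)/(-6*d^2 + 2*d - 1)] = 3*(18*d^2 - 12*d - 1)/(36*d^4 - 24*d^3 + 16*d^2 - 4*d + 1)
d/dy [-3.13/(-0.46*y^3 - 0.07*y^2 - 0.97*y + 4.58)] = (-4.3194*y^2 - 0.4382*y - 3.0361)/(0.46*y^3 + 0.07*y^2 + 0.97*y - 4.58)^2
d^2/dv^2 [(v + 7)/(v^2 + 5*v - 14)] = 2/(v^3 - 6*v^2 + 12*v - 8)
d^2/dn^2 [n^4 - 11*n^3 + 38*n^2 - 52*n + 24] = 12*n^2 - 66*n + 76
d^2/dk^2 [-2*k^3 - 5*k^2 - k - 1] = -12*k - 10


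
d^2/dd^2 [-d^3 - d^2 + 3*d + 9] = -6*d - 2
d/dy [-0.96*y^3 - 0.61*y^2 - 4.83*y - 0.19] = -2.88*y^2 - 1.22*y - 4.83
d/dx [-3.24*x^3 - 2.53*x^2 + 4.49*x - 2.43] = -9.72*x^2 - 5.06*x + 4.49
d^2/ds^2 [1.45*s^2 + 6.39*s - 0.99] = 2.90000000000000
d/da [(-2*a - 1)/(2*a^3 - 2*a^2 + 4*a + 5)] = 2*(4*a^3 + a^2 - 2*a - 3)/(4*a^6 - 8*a^5 + 20*a^4 + 4*a^3 - 4*a^2 + 40*a + 25)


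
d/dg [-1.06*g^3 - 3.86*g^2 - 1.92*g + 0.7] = -3.18*g^2 - 7.72*g - 1.92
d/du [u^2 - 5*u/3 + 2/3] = 2*u - 5/3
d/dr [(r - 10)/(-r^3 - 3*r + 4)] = (-r^3 - 3*r + 3*(r - 10)*(r^2 + 1) + 4)/(r^3 + 3*r - 4)^2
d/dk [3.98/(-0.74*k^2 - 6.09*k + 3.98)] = (5.8904*k + 24.2382)/(0.74*k^2 + 6.09*k - 3.98)^2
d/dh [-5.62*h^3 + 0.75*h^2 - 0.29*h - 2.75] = -16.86*h^2 + 1.5*h - 0.29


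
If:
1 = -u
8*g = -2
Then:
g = -1/4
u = -1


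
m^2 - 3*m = m*(m - 3)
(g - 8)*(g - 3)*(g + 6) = g^3 - 5*g^2 - 42*g + 144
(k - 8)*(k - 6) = k^2 - 14*k + 48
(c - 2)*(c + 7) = c^2 + 5*c - 14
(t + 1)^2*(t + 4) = t^3 + 6*t^2 + 9*t + 4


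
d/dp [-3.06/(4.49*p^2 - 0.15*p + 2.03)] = (27.4788*p - 0.459)/(4.49*p^2 - 0.15*p + 2.03)^2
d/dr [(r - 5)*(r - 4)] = 2*r - 9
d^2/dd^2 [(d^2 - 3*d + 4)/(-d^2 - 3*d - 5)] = 2*(6*d^3 + 3*d^2 - 81*d - 86)/(d^6 + 9*d^5 + 42*d^4 + 117*d^3 + 210*d^2 + 225*d + 125)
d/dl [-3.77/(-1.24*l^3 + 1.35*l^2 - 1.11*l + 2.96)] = (-14.0244*l^2 + 10.179*l - 4.1847)/(1.24*l^3 - 1.35*l^2 + 1.11*l - 2.96)^2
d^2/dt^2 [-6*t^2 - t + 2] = -12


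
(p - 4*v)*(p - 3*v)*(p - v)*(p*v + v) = p^4*v - 8*p^3*v^2 + p^3*v + 19*p^2*v^3 - 8*p^2*v^2 - 12*p*v^4 + 19*p*v^3 - 12*v^4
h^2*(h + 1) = h^3 + h^2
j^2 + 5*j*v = j*(j + 5*v)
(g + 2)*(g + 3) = g^2 + 5*g + 6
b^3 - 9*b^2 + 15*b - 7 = (b - 7)*(b - 1)^2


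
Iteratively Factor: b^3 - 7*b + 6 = (b + 3)*(b^2 - 3*b + 2) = (b - 1)*(b + 3)*(b - 2)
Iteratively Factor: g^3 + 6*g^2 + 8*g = (g + 2)*(g^2 + 4*g) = g*(g + 2)*(g + 4)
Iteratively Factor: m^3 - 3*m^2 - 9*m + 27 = (m - 3)*(m^2 - 9) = (m - 3)*(m + 3)*(m - 3)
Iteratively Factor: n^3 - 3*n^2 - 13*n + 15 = (n + 3)*(n^2 - 6*n + 5) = (n - 5)*(n + 3)*(n - 1)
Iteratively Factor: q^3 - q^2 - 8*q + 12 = (q - 2)*(q^2 + q - 6) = (q - 2)*(q + 3)*(q - 2)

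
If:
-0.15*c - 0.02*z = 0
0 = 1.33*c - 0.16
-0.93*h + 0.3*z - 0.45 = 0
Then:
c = 0.12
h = -0.77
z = -0.90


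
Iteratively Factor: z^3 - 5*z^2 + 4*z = (z - 4)*(z^2 - z) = (z - 4)*(z - 1)*(z)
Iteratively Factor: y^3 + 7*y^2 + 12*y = (y)*(y^2 + 7*y + 12) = y*(y + 4)*(y + 3)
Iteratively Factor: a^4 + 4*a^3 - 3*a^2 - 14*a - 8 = (a - 2)*(a^3 + 6*a^2 + 9*a + 4) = (a - 2)*(a + 1)*(a^2 + 5*a + 4) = (a - 2)*(a + 1)^2*(a + 4)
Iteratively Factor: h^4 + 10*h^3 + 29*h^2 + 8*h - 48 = (h + 4)*(h^3 + 6*h^2 + 5*h - 12) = (h + 4)^2*(h^2 + 2*h - 3) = (h + 3)*(h + 4)^2*(h - 1)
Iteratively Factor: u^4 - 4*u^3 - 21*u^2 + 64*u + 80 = (u - 5)*(u^3 + u^2 - 16*u - 16) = (u - 5)*(u + 4)*(u^2 - 3*u - 4) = (u - 5)*(u + 1)*(u + 4)*(u - 4)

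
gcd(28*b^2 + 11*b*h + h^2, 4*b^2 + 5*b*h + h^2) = 4*b + h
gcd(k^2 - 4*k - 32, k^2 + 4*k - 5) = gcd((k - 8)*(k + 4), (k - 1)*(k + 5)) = 1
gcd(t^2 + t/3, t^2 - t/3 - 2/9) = t + 1/3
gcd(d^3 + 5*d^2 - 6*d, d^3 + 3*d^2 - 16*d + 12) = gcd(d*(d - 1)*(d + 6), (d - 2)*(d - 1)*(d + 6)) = d^2 + 5*d - 6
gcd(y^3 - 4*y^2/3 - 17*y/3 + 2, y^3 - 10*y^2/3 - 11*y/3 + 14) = y^2 - y - 6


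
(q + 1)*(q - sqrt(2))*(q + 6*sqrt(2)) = q^3 + q^2 + 5*sqrt(2)*q^2 - 12*q + 5*sqrt(2)*q - 12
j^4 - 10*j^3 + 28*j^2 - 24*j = j*(j - 6)*(j - 2)^2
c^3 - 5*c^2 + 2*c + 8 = (c - 4)*(c - 2)*(c + 1)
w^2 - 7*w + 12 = (w - 4)*(w - 3)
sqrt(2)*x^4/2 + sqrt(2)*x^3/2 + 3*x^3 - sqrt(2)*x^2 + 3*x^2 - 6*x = x*(x - 1)*(x + 3*sqrt(2))*(sqrt(2)*x/2 + sqrt(2))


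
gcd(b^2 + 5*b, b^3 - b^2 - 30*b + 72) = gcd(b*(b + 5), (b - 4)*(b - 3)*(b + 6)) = 1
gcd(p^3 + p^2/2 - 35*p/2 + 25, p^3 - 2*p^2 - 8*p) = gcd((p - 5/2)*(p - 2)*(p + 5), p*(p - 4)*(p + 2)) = 1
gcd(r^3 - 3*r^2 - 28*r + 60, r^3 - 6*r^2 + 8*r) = r - 2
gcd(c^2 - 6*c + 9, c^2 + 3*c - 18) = c - 3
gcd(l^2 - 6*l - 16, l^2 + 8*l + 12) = l + 2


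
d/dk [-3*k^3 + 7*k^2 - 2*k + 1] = -9*k^2 + 14*k - 2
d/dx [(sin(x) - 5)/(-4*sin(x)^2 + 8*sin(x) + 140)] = (sin(x)^2 - 10*sin(x) + 45)*cos(x)/(4*(sin(x) - 7)^2*(sin(x) + 5)^2)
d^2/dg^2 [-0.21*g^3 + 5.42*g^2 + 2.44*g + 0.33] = 10.84 - 1.26*g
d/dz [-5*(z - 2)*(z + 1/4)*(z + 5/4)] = -15*z^2 + 5*z + 215/16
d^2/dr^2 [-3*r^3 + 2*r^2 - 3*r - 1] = 4 - 18*r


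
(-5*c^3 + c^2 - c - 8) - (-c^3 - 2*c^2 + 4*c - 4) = -4*c^3 + 3*c^2 - 5*c - 4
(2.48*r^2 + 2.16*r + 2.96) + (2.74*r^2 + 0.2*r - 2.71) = 5.22*r^2 + 2.36*r + 0.25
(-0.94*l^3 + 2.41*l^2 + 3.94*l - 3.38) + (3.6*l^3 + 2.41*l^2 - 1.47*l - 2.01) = 2.66*l^3 + 4.82*l^2 + 2.47*l - 5.39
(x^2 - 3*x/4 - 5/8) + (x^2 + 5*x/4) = 2*x^2 + x/2 - 5/8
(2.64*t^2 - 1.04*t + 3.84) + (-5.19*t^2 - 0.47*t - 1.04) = -2.55*t^2 - 1.51*t + 2.8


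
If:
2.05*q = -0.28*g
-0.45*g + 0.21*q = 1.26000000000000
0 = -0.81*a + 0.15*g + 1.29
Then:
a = 1.11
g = -2.63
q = 0.36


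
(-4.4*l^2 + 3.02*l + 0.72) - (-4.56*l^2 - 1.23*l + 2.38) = 0.159999999999999*l^2 + 4.25*l - 1.66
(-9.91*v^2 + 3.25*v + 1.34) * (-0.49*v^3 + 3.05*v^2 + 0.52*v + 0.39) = 4.8559*v^5 - 31.818*v^4 + 4.1027*v^3 + 1.9121*v^2 + 1.9643*v + 0.5226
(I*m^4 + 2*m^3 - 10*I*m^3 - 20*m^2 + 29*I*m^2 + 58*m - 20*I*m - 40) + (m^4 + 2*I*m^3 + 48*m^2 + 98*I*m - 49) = m^4 + I*m^4 + 2*m^3 - 8*I*m^3 + 28*m^2 + 29*I*m^2 + 58*m + 78*I*m - 89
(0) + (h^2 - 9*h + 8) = h^2 - 9*h + 8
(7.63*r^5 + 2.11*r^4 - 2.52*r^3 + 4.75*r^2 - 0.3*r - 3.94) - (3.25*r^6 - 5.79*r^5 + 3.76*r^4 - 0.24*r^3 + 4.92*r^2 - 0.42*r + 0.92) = -3.25*r^6 + 13.42*r^5 - 1.65*r^4 - 2.28*r^3 - 0.17*r^2 + 0.12*r - 4.86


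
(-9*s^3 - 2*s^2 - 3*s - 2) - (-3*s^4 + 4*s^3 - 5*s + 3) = 3*s^4 - 13*s^3 - 2*s^2 + 2*s - 5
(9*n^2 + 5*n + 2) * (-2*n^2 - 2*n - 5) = -18*n^4 - 28*n^3 - 59*n^2 - 29*n - 10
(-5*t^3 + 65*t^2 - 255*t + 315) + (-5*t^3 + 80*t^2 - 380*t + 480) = -10*t^3 + 145*t^2 - 635*t + 795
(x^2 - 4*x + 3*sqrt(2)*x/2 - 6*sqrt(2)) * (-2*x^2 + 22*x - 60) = -2*x^4 - 3*sqrt(2)*x^3 + 30*x^3 - 148*x^2 + 45*sqrt(2)*x^2 - 222*sqrt(2)*x + 240*x + 360*sqrt(2)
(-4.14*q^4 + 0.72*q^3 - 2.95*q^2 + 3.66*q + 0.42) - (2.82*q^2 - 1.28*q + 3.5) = -4.14*q^4 + 0.72*q^3 - 5.77*q^2 + 4.94*q - 3.08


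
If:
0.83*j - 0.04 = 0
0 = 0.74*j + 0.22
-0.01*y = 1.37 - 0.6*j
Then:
No Solution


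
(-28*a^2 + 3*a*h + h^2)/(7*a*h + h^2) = (-4*a + h)/h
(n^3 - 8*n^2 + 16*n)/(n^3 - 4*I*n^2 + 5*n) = (n^2 - 8*n + 16)/(n^2 - 4*I*n + 5)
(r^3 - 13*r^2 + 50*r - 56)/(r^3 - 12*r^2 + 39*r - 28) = (r - 2)/(r - 1)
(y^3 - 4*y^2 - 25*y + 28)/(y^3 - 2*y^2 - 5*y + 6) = (y^2 - 3*y - 28)/(y^2 - y - 6)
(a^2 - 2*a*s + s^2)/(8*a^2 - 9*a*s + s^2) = (-a + s)/(-8*a + s)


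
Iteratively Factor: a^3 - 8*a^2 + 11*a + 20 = (a + 1)*(a^2 - 9*a + 20) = (a - 5)*(a + 1)*(a - 4)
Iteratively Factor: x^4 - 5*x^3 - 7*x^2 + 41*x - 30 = (x - 2)*(x^3 - 3*x^2 - 13*x + 15) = (x - 5)*(x - 2)*(x^2 + 2*x - 3) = (x - 5)*(x - 2)*(x - 1)*(x + 3)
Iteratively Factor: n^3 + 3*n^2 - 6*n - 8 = (n - 2)*(n^2 + 5*n + 4) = (n - 2)*(n + 4)*(n + 1)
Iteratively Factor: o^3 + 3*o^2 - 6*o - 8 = (o + 4)*(o^2 - o - 2) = (o - 2)*(o + 4)*(o + 1)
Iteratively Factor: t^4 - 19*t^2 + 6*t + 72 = (t - 3)*(t^3 + 3*t^2 - 10*t - 24) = (t - 3)*(t + 4)*(t^2 - t - 6) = (t - 3)^2*(t + 4)*(t + 2)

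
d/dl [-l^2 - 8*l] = -2*l - 8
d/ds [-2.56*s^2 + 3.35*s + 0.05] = 3.35 - 5.12*s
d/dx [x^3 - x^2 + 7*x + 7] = 3*x^2 - 2*x + 7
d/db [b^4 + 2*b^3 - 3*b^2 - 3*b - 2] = 4*b^3 + 6*b^2 - 6*b - 3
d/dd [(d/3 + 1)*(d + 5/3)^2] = (3*d + 5)*(9*d + 23)/27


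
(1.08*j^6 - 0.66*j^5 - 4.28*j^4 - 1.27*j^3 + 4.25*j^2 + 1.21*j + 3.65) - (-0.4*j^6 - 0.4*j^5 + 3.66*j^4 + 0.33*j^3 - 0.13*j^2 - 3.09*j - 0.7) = 1.48*j^6 - 0.26*j^5 - 7.94*j^4 - 1.6*j^3 + 4.38*j^2 + 4.3*j + 4.35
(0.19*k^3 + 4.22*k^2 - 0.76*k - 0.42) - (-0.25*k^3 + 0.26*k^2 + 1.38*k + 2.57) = 0.44*k^3 + 3.96*k^2 - 2.14*k - 2.99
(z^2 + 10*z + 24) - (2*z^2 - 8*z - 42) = -z^2 + 18*z + 66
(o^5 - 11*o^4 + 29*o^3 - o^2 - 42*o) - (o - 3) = o^5 - 11*o^4 + 29*o^3 - o^2 - 43*o + 3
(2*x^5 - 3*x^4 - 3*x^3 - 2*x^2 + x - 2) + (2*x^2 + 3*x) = 2*x^5 - 3*x^4 - 3*x^3 + 4*x - 2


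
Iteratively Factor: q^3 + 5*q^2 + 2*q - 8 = (q + 2)*(q^2 + 3*q - 4) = (q + 2)*(q + 4)*(q - 1)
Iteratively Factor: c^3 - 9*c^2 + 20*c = (c)*(c^2 - 9*c + 20) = c*(c - 4)*(c - 5)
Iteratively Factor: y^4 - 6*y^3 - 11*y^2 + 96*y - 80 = (y + 4)*(y^3 - 10*y^2 + 29*y - 20) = (y - 4)*(y + 4)*(y^2 - 6*y + 5) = (y - 5)*(y - 4)*(y + 4)*(y - 1)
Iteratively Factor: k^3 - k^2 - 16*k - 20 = (k + 2)*(k^2 - 3*k - 10) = (k - 5)*(k + 2)*(k + 2)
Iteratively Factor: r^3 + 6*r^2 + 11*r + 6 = (r + 3)*(r^2 + 3*r + 2) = (r + 2)*(r + 3)*(r + 1)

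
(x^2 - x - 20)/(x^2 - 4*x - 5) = (x + 4)/(x + 1)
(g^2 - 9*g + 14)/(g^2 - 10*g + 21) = (g - 2)/(g - 3)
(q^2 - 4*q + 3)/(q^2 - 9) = (q - 1)/(q + 3)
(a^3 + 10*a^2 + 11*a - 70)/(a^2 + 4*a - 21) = (a^2 + 3*a - 10)/(a - 3)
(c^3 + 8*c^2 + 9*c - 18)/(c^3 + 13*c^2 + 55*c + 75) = (c^2 + 5*c - 6)/(c^2 + 10*c + 25)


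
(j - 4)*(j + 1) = j^2 - 3*j - 4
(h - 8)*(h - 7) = h^2 - 15*h + 56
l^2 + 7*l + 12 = (l + 3)*(l + 4)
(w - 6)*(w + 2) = w^2 - 4*w - 12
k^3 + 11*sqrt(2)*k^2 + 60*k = k*(k + 5*sqrt(2))*(k + 6*sqrt(2))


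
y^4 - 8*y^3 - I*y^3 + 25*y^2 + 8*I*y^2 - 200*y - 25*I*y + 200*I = (y - 8)*(y - 5*I)*(y - I)*(y + 5*I)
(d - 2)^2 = d^2 - 4*d + 4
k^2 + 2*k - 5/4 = (k - 1/2)*(k + 5/2)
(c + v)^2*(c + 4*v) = c^3 + 6*c^2*v + 9*c*v^2 + 4*v^3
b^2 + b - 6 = (b - 2)*(b + 3)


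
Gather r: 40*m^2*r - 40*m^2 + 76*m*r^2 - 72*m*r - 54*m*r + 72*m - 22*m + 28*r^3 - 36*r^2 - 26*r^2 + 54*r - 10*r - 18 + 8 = -40*m^2 + 50*m + 28*r^3 + r^2*(76*m - 62) + r*(40*m^2 - 126*m + 44) - 10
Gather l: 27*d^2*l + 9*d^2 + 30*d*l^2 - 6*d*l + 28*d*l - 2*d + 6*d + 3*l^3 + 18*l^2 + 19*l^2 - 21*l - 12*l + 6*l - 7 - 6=9*d^2 + 4*d + 3*l^3 + l^2*(30*d + 37) + l*(27*d^2 + 22*d - 27) - 13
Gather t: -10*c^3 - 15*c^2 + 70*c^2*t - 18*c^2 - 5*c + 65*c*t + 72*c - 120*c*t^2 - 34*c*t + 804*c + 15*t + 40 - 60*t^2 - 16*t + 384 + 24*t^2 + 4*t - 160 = -10*c^3 - 33*c^2 + 871*c + t^2*(-120*c - 36) + t*(70*c^2 + 31*c + 3) + 264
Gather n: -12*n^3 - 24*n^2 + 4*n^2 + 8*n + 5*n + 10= -12*n^3 - 20*n^2 + 13*n + 10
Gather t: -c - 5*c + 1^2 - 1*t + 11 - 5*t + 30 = -6*c - 6*t + 42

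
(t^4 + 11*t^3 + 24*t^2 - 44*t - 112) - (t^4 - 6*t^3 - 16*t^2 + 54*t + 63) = 17*t^3 + 40*t^2 - 98*t - 175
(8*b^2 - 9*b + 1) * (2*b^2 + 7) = 16*b^4 - 18*b^3 + 58*b^2 - 63*b + 7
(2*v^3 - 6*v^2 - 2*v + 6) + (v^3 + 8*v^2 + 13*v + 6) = 3*v^3 + 2*v^2 + 11*v + 12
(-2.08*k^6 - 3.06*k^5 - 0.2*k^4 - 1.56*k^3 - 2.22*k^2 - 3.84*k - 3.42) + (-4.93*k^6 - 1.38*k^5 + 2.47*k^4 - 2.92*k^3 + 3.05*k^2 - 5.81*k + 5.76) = -7.01*k^6 - 4.44*k^5 + 2.27*k^4 - 4.48*k^3 + 0.83*k^2 - 9.65*k + 2.34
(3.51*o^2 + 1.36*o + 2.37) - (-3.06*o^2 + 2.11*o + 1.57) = 6.57*o^2 - 0.75*o + 0.8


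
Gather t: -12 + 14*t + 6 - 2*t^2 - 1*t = -2*t^2 + 13*t - 6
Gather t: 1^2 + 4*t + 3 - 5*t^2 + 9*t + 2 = -5*t^2 + 13*t + 6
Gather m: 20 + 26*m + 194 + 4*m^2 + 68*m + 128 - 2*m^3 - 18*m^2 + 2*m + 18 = -2*m^3 - 14*m^2 + 96*m + 360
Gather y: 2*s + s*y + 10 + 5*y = 2*s + y*(s + 5) + 10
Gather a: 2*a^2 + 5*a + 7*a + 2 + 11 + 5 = 2*a^2 + 12*a + 18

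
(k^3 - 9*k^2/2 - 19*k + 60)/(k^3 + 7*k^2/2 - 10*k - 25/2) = (k^2 - 2*k - 24)/(k^2 + 6*k + 5)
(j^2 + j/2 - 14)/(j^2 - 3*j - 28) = (j - 7/2)/(j - 7)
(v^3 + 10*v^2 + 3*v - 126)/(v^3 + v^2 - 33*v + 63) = (v + 6)/(v - 3)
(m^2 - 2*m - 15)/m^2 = 1 - 2/m - 15/m^2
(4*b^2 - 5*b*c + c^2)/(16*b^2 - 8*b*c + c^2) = (b - c)/(4*b - c)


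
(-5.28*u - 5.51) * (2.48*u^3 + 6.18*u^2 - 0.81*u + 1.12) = -13.0944*u^4 - 46.2952*u^3 - 29.775*u^2 - 1.4505*u - 6.1712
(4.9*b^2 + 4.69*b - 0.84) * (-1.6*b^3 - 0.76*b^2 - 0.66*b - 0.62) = -7.84*b^5 - 11.228*b^4 - 5.4544*b^3 - 5.495*b^2 - 2.3534*b + 0.5208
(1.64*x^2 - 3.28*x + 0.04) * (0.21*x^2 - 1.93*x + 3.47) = 0.3444*x^4 - 3.854*x^3 + 12.0296*x^2 - 11.4588*x + 0.1388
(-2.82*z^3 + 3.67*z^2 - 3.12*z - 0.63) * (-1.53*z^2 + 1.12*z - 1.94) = 4.3146*z^5 - 8.7735*z^4 + 14.3548*z^3 - 9.6503*z^2 + 5.3472*z + 1.2222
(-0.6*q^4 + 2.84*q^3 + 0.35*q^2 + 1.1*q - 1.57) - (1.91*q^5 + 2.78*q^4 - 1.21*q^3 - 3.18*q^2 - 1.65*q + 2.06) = -1.91*q^5 - 3.38*q^4 + 4.05*q^3 + 3.53*q^2 + 2.75*q - 3.63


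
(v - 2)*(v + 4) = v^2 + 2*v - 8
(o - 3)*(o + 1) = o^2 - 2*o - 3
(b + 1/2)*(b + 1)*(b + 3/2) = b^3 + 3*b^2 + 11*b/4 + 3/4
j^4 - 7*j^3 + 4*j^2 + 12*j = j*(j - 6)*(j - 2)*(j + 1)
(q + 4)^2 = q^2 + 8*q + 16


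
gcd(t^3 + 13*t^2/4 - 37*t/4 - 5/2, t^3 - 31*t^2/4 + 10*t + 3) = t^2 - 7*t/4 - 1/2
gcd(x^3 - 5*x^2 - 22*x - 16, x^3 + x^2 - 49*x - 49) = x + 1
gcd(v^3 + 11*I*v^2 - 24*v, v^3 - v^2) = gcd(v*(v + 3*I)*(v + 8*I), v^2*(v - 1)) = v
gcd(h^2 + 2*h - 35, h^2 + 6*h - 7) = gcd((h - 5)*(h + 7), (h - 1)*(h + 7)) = h + 7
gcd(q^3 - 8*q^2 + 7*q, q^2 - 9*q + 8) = q - 1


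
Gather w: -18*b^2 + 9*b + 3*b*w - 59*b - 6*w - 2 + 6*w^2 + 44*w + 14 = -18*b^2 - 50*b + 6*w^2 + w*(3*b + 38) + 12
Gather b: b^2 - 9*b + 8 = b^2 - 9*b + 8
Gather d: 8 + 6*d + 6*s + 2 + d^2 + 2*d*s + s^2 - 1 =d^2 + d*(2*s + 6) + s^2 + 6*s + 9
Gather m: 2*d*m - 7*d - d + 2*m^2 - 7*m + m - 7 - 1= -8*d + 2*m^2 + m*(2*d - 6) - 8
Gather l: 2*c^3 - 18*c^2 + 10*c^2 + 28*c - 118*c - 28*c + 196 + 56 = 2*c^3 - 8*c^2 - 118*c + 252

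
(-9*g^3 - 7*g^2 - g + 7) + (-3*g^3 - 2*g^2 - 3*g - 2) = -12*g^3 - 9*g^2 - 4*g + 5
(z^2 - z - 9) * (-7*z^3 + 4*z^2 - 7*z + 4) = -7*z^5 + 11*z^4 + 52*z^3 - 25*z^2 + 59*z - 36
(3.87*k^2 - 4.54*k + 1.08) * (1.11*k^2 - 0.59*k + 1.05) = 4.2957*k^4 - 7.3227*k^3 + 7.9409*k^2 - 5.4042*k + 1.134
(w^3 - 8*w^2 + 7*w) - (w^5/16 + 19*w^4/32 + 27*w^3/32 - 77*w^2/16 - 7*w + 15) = -w^5/16 - 19*w^4/32 + 5*w^3/32 - 51*w^2/16 + 14*w - 15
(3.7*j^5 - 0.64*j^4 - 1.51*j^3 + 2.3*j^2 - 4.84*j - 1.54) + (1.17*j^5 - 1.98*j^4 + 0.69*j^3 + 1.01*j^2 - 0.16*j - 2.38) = 4.87*j^5 - 2.62*j^4 - 0.82*j^3 + 3.31*j^2 - 5.0*j - 3.92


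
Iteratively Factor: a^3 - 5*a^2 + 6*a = (a)*(a^2 - 5*a + 6) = a*(a - 2)*(a - 3)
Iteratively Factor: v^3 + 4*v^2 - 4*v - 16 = (v - 2)*(v^2 + 6*v + 8) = (v - 2)*(v + 2)*(v + 4)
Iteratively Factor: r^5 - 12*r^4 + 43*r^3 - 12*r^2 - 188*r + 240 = (r + 2)*(r^4 - 14*r^3 + 71*r^2 - 154*r + 120) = (r - 5)*(r + 2)*(r^3 - 9*r^2 + 26*r - 24) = (r - 5)*(r - 3)*(r + 2)*(r^2 - 6*r + 8) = (r - 5)*(r - 4)*(r - 3)*(r + 2)*(r - 2)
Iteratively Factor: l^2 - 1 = (l - 1)*(l + 1)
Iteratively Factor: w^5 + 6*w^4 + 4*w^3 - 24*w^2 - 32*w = (w)*(w^4 + 6*w^3 + 4*w^2 - 24*w - 32) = w*(w + 2)*(w^3 + 4*w^2 - 4*w - 16) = w*(w - 2)*(w + 2)*(w^2 + 6*w + 8) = w*(w - 2)*(w + 2)^2*(w + 4)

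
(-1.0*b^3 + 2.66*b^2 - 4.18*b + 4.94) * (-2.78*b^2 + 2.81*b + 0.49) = 2.78*b^5 - 10.2048*b^4 + 18.605*b^3 - 24.1756*b^2 + 11.8332*b + 2.4206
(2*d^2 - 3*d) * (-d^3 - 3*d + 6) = -2*d^5 + 3*d^4 - 6*d^3 + 21*d^2 - 18*d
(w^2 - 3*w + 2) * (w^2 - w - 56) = w^4 - 4*w^3 - 51*w^2 + 166*w - 112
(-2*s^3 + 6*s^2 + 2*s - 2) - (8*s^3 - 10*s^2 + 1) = -10*s^3 + 16*s^2 + 2*s - 3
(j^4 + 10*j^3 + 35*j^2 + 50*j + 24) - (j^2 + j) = j^4 + 10*j^3 + 34*j^2 + 49*j + 24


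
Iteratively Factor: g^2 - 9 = (g - 3)*(g + 3)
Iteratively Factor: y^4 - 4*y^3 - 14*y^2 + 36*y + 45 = (y + 1)*(y^3 - 5*y^2 - 9*y + 45) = (y - 5)*(y + 1)*(y^2 - 9) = (y - 5)*(y + 1)*(y + 3)*(y - 3)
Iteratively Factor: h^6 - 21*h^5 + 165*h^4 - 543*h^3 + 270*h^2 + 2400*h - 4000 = (h - 5)*(h^5 - 16*h^4 + 85*h^3 - 118*h^2 - 320*h + 800) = (h - 5)^2*(h^4 - 11*h^3 + 30*h^2 + 32*h - 160) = (h - 5)^2*(h - 4)*(h^3 - 7*h^2 + 2*h + 40) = (h - 5)^2*(h - 4)*(h + 2)*(h^2 - 9*h + 20) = (h - 5)^3*(h - 4)*(h + 2)*(h - 4)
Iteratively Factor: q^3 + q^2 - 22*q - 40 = (q + 4)*(q^2 - 3*q - 10) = (q - 5)*(q + 4)*(q + 2)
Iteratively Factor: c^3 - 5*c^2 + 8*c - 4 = (c - 1)*(c^2 - 4*c + 4) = (c - 2)*(c - 1)*(c - 2)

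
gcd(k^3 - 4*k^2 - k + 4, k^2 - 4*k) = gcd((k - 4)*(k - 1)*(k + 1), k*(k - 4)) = k - 4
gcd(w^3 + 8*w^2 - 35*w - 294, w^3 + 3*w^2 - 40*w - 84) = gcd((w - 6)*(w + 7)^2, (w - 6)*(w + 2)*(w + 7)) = w^2 + w - 42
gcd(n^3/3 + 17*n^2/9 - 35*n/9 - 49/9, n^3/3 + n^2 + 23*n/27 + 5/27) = n + 1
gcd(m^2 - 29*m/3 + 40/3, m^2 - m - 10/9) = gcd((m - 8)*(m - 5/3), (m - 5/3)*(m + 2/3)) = m - 5/3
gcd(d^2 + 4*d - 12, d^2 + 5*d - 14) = d - 2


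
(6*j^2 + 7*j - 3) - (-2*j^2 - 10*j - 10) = 8*j^2 + 17*j + 7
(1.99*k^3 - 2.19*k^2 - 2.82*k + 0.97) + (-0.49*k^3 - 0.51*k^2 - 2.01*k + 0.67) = 1.5*k^3 - 2.7*k^2 - 4.83*k + 1.64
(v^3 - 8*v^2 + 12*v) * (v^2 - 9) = v^5 - 8*v^4 + 3*v^3 + 72*v^2 - 108*v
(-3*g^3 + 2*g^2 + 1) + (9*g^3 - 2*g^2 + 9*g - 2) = 6*g^3 + 9*g - 1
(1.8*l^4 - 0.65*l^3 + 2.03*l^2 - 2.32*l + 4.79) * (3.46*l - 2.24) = 6.228*l^5 - 6.281*l^4 + 8.4798*l^3 - 12.5744*l^2 + 21.7702*l - 10.7296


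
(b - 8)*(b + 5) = b^2 - 3*b - 40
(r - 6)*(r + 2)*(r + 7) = r^3 + 3*r^2 - 40*r - 84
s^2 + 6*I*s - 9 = (s + 3*I)^2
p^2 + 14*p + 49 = (p + 7)^2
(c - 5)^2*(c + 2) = c^3 - 8*c^2 + 5*c + 50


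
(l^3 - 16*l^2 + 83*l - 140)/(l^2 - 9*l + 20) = l - 7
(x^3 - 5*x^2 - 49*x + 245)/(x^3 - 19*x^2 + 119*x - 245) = (x + 7)/(x - 7)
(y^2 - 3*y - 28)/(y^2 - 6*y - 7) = (y + 4)/(y + 1)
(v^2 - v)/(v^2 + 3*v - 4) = v/(v + 4)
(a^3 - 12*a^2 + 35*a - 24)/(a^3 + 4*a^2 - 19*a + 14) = (a^2 - 11*a + 24)/(a^2 + 5*a - 14)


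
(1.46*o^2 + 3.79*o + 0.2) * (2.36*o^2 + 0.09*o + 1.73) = 3.4456*o^4 + 9.0758*o^3 + 3.3389*o^2 + 6.5747*o + 0.346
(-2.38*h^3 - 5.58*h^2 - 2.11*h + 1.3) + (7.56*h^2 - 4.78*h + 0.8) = -2.38*h^3 + 1.98*h^2 - 6.89*h + 2.1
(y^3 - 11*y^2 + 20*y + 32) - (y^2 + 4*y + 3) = y^3 - 12*y^2 + 16*y + 29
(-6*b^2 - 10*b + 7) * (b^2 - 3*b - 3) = -6*b^4 + 8*b^3 + 55*b^2 + 9*b - 21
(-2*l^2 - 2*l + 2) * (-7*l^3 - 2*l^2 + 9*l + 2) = 14*l^5 + 18*l^4 - 28*l^3 - 26*l^2 + 14*l + 4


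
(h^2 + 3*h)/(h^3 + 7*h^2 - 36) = h/(h^2 + 4*h - 12)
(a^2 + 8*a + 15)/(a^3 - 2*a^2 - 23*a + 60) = (a + 3)/(a^2 - 7*a + 12)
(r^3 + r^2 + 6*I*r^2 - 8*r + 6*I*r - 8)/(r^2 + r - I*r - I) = (r^2 + 6*I*r - 8)/(r - I)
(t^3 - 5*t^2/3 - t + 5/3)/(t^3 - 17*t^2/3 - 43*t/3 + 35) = (t^2 - 1)/(t^2 - 4*t - 21)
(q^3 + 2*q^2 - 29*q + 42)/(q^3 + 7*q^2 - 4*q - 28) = (q - 3)/(q + 2)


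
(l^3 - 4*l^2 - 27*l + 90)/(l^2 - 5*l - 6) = (l^2 + 2*l - 15)/(l + 1)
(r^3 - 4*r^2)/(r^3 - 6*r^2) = (r - 4)/(r - 6)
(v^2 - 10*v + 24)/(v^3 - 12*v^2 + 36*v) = (v - 4)/(v*(v - 6))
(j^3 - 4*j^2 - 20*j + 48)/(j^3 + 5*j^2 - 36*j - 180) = (j^2 + 2*j - 8)/(j^2 + 11*j + 30)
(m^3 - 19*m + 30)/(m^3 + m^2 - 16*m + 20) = (m - 3)/(m - 2)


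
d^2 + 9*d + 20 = (d + 4)*(d + 5)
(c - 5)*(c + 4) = c^2 - c - 20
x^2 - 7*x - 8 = (x - 8)*(x + 1)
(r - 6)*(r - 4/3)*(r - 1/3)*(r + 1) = r^4 - 20*r^3/3 + 25*r^2/9 + 70*r/9 - 8/3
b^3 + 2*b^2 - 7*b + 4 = (b - 1)^2*(b + 4)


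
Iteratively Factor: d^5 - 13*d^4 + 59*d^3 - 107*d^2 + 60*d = (d - 3)*(d^4 - 10*d^3 + 29*d^2 - 20*d) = (d - 5)*(d - 3)*(d^3 - 5*d^2 + 4*d) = d*(d - 5)*(d - 3)*(d^2 - 5*d + 4) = d*(d - 5)*(d - 4)*(d - 3)*(d - 1)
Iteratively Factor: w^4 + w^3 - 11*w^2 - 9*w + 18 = (w - 1)*(w^3 + 2*w^2 - 9*w - 18) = (w - 1)*(w + 2)*(w^2 - 9) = (w - 3)*(w - 1)*(w + 2)*(w + 3)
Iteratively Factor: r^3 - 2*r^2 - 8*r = (r - 4)*(r^2 + 2*r) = (r - 4)*(r + 2)*(r)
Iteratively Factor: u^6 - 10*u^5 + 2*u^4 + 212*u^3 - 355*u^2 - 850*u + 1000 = (u - 1)*(u^5 - 9*u^4 - 7*u^3 + 205*u^2 - 150*u - 1000) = (u - 5)*(u - 1)*(u^4 - 4*u^3 - 27*u^2 + 70*u + 200) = (u - 5)*(u - 1)*(u + 4)*(u^3 - 8*u^2 + 5*u + 50) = (u - 5)^2*(u - 1)*(u + 4)*(u^2 - 3*u - 10) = (u - 5)^3*(u - 1)*(u + 4)*(u + 2)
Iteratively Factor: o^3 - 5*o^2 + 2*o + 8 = (o - 2)*(o^2 - 3*o - 4) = (o - 2)*(o + 1)*(o - 4)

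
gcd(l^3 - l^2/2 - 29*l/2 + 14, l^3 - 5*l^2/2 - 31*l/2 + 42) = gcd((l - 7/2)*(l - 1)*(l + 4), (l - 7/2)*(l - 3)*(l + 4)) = l^2 + l/2 - 14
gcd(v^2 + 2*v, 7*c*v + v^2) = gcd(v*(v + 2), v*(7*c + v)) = v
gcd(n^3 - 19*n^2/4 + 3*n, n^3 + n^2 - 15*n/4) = n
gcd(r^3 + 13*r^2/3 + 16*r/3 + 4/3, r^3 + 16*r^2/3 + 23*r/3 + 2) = r^2 + 7*r/3 + 2/3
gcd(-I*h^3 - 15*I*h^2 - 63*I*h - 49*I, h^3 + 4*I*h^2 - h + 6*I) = 1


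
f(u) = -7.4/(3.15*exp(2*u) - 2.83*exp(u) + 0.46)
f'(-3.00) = -8.67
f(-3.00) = -22.64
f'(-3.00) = -8.67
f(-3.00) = -22.64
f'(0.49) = 5.02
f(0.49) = -1.75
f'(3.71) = 0.00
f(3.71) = -0.00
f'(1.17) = 0.72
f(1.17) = -0.31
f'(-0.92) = -33.55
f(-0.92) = 44.17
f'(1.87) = 0.14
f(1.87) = -0.06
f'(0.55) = 4.12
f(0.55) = -1.47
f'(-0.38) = 1576296.90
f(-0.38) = 3396.77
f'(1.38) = 0.43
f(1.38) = -0.19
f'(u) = -7.4*(-6.3*exp(2*u) + 2.83*exp(u))/(3.15*exp(2*u) - 2.83*exp(u) + 0.46)^2 = (46.62*exp(u) - 20.942)*exp(u)/(3.15*exp(2*u) - 2.83*exp(u) + 0.46)^2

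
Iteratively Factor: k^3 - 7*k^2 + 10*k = (k - 2)*(k^2 - 5*k) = k*(k - 2)*(k - 5)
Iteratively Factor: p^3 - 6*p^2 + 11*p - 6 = (p - 1)*(p^2 - 5*p + 6) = (p - 3)*(p - 1)*(p - 2)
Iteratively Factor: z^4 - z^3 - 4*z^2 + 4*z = (z - 2)*(z^3 + z^2 - 2*z) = (z - 2)*(z + 2)*(z^2 - z) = z*(z - 2)*(z + 2)*(z - 1)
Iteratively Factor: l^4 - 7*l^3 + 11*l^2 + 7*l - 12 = (l - 3)*(l^3 - 4*l^2 - l + 4) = (l - 3)*(l + 1)*(l^2 - 5*l + 4) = (l - 3)*(l - 1)*(l + 1)*(l - 4)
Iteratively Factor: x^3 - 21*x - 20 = (x + 4)*(x^2 - 4*x - 5) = (x - 5)*(x + 4)*(x + 1)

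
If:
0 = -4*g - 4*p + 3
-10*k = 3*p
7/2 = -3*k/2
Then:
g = -253/36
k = -7/3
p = 70/9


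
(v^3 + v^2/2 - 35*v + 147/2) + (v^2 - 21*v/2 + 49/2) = v^3 + 3*v^2/2 - 91*v/2 + 98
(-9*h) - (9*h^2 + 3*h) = -9*h^2 - 12*h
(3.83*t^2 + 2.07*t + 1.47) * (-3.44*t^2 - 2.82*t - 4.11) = -13.1752*t^4 - 17.9214*t^3 - 26.6355*t^2 - 12.6531*t - 6.0417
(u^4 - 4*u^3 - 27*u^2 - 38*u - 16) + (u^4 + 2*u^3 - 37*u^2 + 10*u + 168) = 2*u^4 - 2*u^3 - 64*u^2 - 28*u + 152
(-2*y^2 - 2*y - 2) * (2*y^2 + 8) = -4*y^4 - 4*y^3 - 20*y^2 - 16*y - 16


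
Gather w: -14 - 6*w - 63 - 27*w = -33*w - 77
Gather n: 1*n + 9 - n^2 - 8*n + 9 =-n^2 - 7*n + 18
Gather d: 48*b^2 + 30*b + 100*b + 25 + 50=48*b^2 + 130*b + 75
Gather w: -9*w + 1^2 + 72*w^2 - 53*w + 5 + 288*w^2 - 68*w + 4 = 360*w^2 - 130*w + 10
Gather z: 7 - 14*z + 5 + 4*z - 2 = 10 - 10*z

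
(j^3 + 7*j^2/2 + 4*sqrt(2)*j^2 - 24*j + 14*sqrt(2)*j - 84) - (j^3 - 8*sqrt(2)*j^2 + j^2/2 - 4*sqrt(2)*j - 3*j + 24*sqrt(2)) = 3*j^2 + 12*sqrt(2)*j^2 - 21*j + 18*sqrt(2)*j - 84 - 24*sqrt(2)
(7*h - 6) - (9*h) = -2*h - 6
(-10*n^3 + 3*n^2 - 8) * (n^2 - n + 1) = -10*n^5 + 13*n^4 - 13*n^3 - 5*n^2 + 8*n - 8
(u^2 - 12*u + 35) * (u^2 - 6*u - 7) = u^4 - 18*u^3 + 100*u^2 - 126*u - 245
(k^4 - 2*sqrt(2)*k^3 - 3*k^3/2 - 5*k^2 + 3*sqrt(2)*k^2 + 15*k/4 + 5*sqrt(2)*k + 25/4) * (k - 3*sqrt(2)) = k^5 - 5*sqrt(2)*k^4 - 3*k^4/2 + 7*k^3 + 15*sqrt(2)*k^3/2 - 57*k^2/4 + 20*sqrt(2)*k^2 - 95*k/4 - 45*sqrt(2)*k/4 - 75*sqrt(2)/4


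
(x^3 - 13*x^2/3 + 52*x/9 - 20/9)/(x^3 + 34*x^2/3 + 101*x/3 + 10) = (9*x^3 - 39*x^2 + 52*x - 20)/(3*(3*x^3 + 34*x^2 + 101*x + 30))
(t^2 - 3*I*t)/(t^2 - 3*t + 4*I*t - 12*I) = t*(t - 3*I)/(t^2 + t*(-3 + 4*I) - 12*I)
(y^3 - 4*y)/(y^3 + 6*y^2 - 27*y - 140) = y*(y^2 - 4)/(y^3 + 6*y^2 - 27*y - 140)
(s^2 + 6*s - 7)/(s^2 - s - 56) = (s - 1)/(s - 8)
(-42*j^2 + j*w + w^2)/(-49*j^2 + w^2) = (-6*j + w)/(-7*j + w)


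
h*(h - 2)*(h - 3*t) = h^3 - 3*h^2*t - 2*h^2 + 6*h*t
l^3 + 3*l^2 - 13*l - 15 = (l - 3)*(l + 1)*(l + 5)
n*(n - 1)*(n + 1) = n^3 - n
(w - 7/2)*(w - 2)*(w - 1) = w^3 - 13*w^2/2 + 25*w/2 - 7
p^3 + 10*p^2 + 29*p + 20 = (p + 1)*(p + 4)*(p + 5)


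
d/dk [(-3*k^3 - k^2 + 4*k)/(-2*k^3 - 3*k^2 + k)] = (7*k^2 + 10*k + 11)/(4*k^4 + 12*k^3 + 5*k^2 - 6*k + 1)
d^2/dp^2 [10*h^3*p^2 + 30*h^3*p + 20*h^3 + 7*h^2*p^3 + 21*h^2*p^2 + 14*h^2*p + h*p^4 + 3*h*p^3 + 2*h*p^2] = 2*h*(10*h^2 + 21*h*p + 21*h + 6*p^2 + 9*p + 2)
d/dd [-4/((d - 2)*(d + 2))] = 8*d/((d - 2)^2*(d + 2)^2)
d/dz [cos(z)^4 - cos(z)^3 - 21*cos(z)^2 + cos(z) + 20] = (-4*cos(z)^3 + 3*cos(z)^2 + 42*cos(z) - 1)*sin(z)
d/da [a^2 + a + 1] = 2*a + 1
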